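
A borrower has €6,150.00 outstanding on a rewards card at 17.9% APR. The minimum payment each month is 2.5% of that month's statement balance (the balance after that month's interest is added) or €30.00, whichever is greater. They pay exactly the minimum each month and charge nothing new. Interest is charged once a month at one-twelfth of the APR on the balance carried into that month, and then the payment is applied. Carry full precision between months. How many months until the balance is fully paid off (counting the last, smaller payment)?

217 months

Monthly rate r = 17.9%/12 = 1.49167% = 0.0149167.
While 2.5% of the post-interest balance exceeds €30.00, each month B ← (B·(1+r))·(1 − 0.025), i.e. B shrinks by the factor (1+r)·0.975 = 0.98954.
This holds for months 1–157. Entering month 158 the balance is €1,180.78; 2.5% of the post-interest balance is now below €30.00, so the flat €30.00 minimum applies from here.
From month 158 a fixed €30.00 at rate r clears €1,180.78 in 60 more payments. Total: 157 + 60 = 217 months.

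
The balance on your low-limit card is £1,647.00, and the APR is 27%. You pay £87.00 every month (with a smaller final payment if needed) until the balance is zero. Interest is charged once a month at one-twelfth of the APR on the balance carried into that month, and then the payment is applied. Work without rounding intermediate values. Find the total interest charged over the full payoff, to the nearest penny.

Monthly rate r = 27%/12 = 2.25% = 0.0225.
Payoff takes n = ⌈−ln(1 − rB₀/P)/ln(1+r)⌉ = ⌈24.945⌉ = 25 payments; the last is £82.24.
Total paid = 24·£87.00 + £82.24 = £2,170.24.
Total interest = total paid − principal = £2,170.24 − £1,647.00 = £523.24.

£523.24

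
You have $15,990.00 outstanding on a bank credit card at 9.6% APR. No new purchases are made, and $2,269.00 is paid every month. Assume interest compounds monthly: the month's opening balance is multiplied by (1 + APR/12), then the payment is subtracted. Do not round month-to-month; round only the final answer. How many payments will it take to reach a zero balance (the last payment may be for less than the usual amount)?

Monthly rate r = 9.6%/12 = 0.8% = 0.008.
Recurrence: B ← B·(1+r) − $2,269.00.
Month 1: interest $127.92; balance after payment $13,848.92.
Month 2: interest $110.79; balance after payment $11,690.71.
Closed form: n = −ln(1 − rB₀/P)/ln(1+r) = −ln(0.94362)/ln(1.008) ≈ 7.283, so the balance reaches zero during payment 8.

8 months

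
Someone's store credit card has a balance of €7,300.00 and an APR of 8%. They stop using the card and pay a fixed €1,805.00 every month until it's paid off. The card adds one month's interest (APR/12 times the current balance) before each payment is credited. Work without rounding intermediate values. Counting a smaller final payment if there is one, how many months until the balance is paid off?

5 payments

Monthly rate r = 8%/12 = 0.666667% = 0.00666667.
Recurrence: B ← B·(1+r) − €1,805.00.
Month 1: interest €48.67; balance after payment €5,543.67.
Month 2: interest €36.96; balance after payment €3,775.62.
Month 3: interest €25.17; balance after payment €1,995.80.
Month 4: interest €13.31; balance after payment €204.10.
Month 5: interest €1.36; balance after payment €0.00.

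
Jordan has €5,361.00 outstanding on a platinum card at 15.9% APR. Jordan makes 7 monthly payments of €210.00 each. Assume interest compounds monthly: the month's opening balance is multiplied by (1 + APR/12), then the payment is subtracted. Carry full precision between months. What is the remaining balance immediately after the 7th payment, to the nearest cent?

€4,348.70

Monthly rate r = 15.9%/12 = 1.325% = 0.01325.
Each month: B ← B·(1+r) − €210.00.
Month 1: interest €71.03; balance after payment €5,222.03.
Month 2: interest €69.19; balance after payment €5,081.23.
Month 3: interest €67.33; balance after payment €4,938.55.
Month 4: interest €65.44; balance after payment €4,793.99.
Month 5: interest €63.52; balance after payment €4,647.51.
Month 6: interest €61.58; balance after payment €4,499.09.
Month 7: interest €59.61; balance after payment €4,348.70.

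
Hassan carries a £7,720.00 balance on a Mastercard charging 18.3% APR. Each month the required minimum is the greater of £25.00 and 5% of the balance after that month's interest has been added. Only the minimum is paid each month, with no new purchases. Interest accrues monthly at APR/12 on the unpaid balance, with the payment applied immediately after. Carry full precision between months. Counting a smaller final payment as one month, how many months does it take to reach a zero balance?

Monthly rate r = 18.3%/12 = 1.525% = 0.01525.
While 5% of the post-interest balance exceeds £25.00, each month B ← (B·(1+r))·(1 − 0.05), i.e. B shrinks by the factor (1+r)·0.95 = 0.96449.
This holds for months 1–77. Entering month 78 the balance is £476.93; 5% of the post-interest balance is now below £25.00, so the flat £25.00 minimum applies from here.
From month 78 a fixed £25.00 at rate r clears £476.93 in 23 more payments. Total: 77 + 23 = 100 months.

100 months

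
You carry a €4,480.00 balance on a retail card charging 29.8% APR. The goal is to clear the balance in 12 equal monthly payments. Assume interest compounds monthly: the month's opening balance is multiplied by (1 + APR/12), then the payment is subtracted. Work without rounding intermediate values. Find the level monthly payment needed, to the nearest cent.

Monthly rate r = 29.8%/12 = 2.48333% = 0.0248333.
Level-payment amortization: P = B₀·r / (1 − (1+r)^(−n)) = 4480.00·0.0248333 / (1 − 1.02483^(−12)).
Denominator 1 − (1+r)^(−12) = 0.25499174.
P = 111.253 / 0.25499174 ≈ 436.30.

€436.30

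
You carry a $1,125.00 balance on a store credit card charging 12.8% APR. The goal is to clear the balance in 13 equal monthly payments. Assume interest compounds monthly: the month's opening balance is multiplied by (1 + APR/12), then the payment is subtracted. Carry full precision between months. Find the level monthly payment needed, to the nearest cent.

$93.14

Monthly rate r = 12.8%/12 = 1.06667% = 0.0106667.
Level-payment amortization: P = B₀·r / (1 − (1+r)^(−n)) = 1125.00·0.0106667 / (1 − 1.01067^(−13)).
Denominator 1 − (1+r)^(−13) = 0.128842358.
P = 12 / 0.128842358 ≈ 93.14.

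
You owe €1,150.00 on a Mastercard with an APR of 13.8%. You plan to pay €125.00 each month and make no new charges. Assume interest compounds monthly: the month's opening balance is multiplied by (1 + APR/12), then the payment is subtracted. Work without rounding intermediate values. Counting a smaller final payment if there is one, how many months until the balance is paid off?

10 payments

Monthly rate r = 13.8%/12 = 1.15% = 0.0115.
Recurrence: B ← B·(1+r) − €125.00.
Month 1: interest €13.22; balance after payment €1,038.22.
Month 2: interest €11.94; balance after payment €925.16.
Closed form: n = −ln(1 − rB₀/P)/ln(1+r) = −ln(0.8942)/ln(1.0115) ≈ 9.780, so the balance reaches zero during payment 10.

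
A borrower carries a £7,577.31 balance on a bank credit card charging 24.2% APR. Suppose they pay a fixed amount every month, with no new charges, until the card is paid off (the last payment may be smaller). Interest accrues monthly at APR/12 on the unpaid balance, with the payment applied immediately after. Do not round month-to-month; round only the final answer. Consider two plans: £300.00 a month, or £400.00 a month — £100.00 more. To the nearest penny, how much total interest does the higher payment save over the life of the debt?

£1,056.79

Monthly rate r = 24.2%/12 = 2.01667% = 0.0201667.
At £300.00/mo: n = ⌈−ln(1 − rB₀/P)/ln(1+r)⌉ = 36 payments (last £199.63); total interest = total paid − £7,577.31 = £3,122.32.
At £400.00/mo: 25 payments (last £42.84); total interest £2,065.53.
Interest saved = £3,122.32 − £2,065.53 = £1,056.79.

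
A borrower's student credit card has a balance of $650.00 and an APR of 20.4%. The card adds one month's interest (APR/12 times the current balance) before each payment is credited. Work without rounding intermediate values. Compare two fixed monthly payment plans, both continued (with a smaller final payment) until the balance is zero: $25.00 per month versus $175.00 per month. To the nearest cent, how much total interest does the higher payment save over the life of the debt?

Monthly rate r = 20.4%/12 = 1.7% = 0.017.
At $25.00/mo: n = ⌈−ln(1 − rB₀/P)/ln(1+r)⌉ = 35 payments (last $15.26); total interest = total paid − $650.00 = $215.26.
At $175.00/mo: 4 payments (last $152.29); total interest $27.29.
Interest saved = $215.26 − $27.29 = $187.97.

$187.97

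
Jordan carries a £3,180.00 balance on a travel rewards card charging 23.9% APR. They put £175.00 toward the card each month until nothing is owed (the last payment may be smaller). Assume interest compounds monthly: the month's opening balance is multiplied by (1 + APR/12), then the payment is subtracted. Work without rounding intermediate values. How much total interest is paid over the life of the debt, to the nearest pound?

£807

Monthly rate r = 23.9%/12 = 1.99167% = 0.0199167.
Payoff takes n = ⌈−ln(1 − rB₀/P)/ln(1+r)⌉ = ⌈22.782⌉ = 23 payments; the last is £137.15.
Total paid = 22·£175.00 + £137.15 = £3,987.15.
Total interest = total paid − principal = £3,987.15 − £3,180.00 = £807.15.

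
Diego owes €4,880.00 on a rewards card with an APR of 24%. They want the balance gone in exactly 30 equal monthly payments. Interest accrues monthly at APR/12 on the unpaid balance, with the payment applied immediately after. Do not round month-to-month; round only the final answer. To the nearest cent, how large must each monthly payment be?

€217.89

Monthly rate r = 24%/12 = 2% = 0.02.
Level-payment amortization: P = B₀·r / (1 − (1+r)^(−n)) = 4880.00·0.02 / (1 − 1.02^(−30)).
Denominator 1 − (1+r)^(−30) = 0.447929111.
P = 97.6 / 0.447929111 ≈ 217.89.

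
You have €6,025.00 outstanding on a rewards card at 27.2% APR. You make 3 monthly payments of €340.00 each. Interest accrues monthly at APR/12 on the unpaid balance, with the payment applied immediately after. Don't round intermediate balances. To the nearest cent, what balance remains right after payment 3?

Monthly rate r = 27.2%/12 = 2.26667% = 0.0226667.
Each month: B ← B·(1+r) − €340.00.
Month 1: interest €136.57; balance after payment €5,821.57.
Month 2: interest €131.96; balance after payment €5,613.52.
Month 3: interest €127.24; balance after payment €5,400.76.

€5,400.76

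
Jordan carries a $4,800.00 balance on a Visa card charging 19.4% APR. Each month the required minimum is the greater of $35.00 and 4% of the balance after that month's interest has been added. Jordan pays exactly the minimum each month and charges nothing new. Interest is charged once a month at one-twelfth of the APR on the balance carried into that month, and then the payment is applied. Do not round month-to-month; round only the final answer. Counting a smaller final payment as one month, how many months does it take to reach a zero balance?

101 months

Monthly rate r = 19.4%/12 = 1.61667% = 0.0161667.
While 4% of the post-interest balance exceeds $35.00, each month B ← (B·(1+r))·(1 − 0.04), i.e. B shrinks by the factor (1+r)·0.96 = 0.97552.
This holds for months 1–70. Entering month 71 the balance is $846.79; 4% of the post-interest balance is now below $35.00, so the flat $35.00 minimum applies from here.
From month 71 a fixed $35.00 at rate r clears $846.79 in 31 more payments. Total: 70 + 31 = 101 months.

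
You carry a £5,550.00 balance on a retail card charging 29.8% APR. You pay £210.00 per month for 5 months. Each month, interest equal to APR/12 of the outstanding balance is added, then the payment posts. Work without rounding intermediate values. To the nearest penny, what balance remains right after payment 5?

Monthly rate r = 29.8%/12 = 2.48333% = 0.0248333.
Each month: B ← B·(1+r) − £210.00.
Month 1: interest £137.82; balance after payment £5,477.82.
Month 2: interest £136.03; balance after payment £5,403.86.
Month 3: interest £134.20; balance after payment £5,328.05.
Month 4: interest £132.31; balance after payment £5,250.37.
Month 5: interest £130.38; balance after payment £5,170.75.

£5,170.75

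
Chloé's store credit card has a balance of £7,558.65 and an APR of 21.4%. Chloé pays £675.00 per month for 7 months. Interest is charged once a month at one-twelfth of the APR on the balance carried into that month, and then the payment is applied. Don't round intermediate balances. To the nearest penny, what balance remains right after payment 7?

Monthly rate r = 21.4%/12 = 1.78333% = 0.0178333.
Each month: B ← B·(1+r) − £675.00.
Month 1: interest £134.80; balance after payment £7,018.45.
Month 2: interest £125.16; balance after payment £6,468.61.
Month 3: interest £115.36; balance after payment £5,908.97.
Month 4: interest £105.38; balance after payment £5,339.34.
Month 5: interest £95.22; balance after payment £4,759.56.
Month 6: interest £84.88; balance after payment £4,169.44.
Month 7: interest £74.35; balance after payment £3,568.79.

£3,568.79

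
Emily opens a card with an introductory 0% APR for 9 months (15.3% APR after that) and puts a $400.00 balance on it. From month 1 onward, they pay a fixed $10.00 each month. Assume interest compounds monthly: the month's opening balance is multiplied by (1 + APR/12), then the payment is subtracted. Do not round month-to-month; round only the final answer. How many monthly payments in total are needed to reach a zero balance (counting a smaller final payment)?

49 months

Promo months 1–9 at r₀ = 0%/12 = 0; months 10+ at r₁ = 15.3%/12 = 0.01275.
After month 9 (no interest yet): B = $400.00 − 9·$10.00 = $310.00.
Then at r₁ with $10.00/mo: n₂ = −ln(1 − r₁·B/P)/ln(1+r₁) ≈ 39.70 → 40 more payments.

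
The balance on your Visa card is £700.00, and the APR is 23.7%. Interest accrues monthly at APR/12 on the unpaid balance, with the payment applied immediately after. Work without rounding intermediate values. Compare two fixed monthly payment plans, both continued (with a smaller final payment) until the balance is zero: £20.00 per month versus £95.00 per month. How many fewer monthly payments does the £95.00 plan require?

52 fewer payments

Monthly rate r = 23.7%/12 = 1.975% = 0.01975.
At £20.00/mo: n = ⌈−ln(1 − rB₀/P)/ln(1+r)⌉ = 61 payments (last £1.83); total interest = total paid − £700.00 = £501.83.
At £95.00/mo: 9 payments (last £3.97); total interest £63.97.
Payments saved = 61 − 9 = 52.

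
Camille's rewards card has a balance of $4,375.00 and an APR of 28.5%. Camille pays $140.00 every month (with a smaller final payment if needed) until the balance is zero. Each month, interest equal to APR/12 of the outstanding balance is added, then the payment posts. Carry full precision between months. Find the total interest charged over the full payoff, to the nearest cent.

$3,710.27

Monthly rate r = 28.5%/12 = 2.375% = 0.02375.
Payoff takes n = ⌈−ln(1 − rB₀/P)/ln(1+r)⌉ = ⌈57.750⌉ = 58 payments; the last is $105.27.
Total paid = 57·$140.00 + $105.27 = $8,085.27.
Total interest = total paid − principal = $8,085.27 − $4,375.00 = $3,710.27.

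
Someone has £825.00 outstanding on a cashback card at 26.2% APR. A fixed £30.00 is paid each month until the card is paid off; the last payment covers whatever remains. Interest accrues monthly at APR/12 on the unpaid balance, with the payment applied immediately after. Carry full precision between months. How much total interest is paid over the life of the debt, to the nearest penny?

Monthly rate r = 26.2%/12 = 2.18333% = 0.0218333.
Payoff takes n = ⌈−ln(1 − rB₀/P)/ln(1+r)⌉ = ⌈42.472⌉ = 43 payments; the last is £14.25.
Total paid = 42·£30.00 + £14.25 = £1,274.25.
Total interest = total paid − principal = £1,274.25 − £825.00 = £449.25.

£449.25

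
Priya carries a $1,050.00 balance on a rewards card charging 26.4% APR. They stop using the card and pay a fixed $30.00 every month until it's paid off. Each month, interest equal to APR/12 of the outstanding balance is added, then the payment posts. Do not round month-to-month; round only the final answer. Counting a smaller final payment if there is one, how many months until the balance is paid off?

68 months

Monthly rate r = 26.4%/12 = 2.2% = 0.022.
Recurrence: B ← B·(1+r) − $30.00.
Month 1: interest $23.10; balance after payment $1,043.10.
Month 2: interest $22.95; balance after payment $1,036.05.
Closed form: n = −ln(1 − rB₀/P)/ln(1+r) = −ln(0.23)/ln(1.022) ≈ 67.536, so the balance reaches zero during payment 68.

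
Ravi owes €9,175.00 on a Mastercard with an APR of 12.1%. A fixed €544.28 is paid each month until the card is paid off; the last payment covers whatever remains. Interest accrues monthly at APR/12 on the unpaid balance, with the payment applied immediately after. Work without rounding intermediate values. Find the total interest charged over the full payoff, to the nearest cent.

€932.46

Monthly rate r = 12.1%/12 = 1.00833% = 0.0100833.
Payoff takes n = ⌈−ln(1 − rB₀/P)/ln(1+r)⌉ = ⌈18.569⌉ = 19 payments; the last is €310.42.
Total paid = 18·€544.28 + €310.42 = €10,107.46.
Total interest = total paid − principal = €10,107.46 − €9,175.00 = €932.46.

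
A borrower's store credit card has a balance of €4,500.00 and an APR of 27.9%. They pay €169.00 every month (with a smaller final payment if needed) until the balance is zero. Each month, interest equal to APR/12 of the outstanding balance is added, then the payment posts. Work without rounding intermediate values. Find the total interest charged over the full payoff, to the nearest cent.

€2,596.93

Monthly rate r = 27.9%/12 = 2.325% = 0.02325.
Payoff takes n = ⌈−ln(1 − rB₀/P)/ln(1+r)⌉ = ⌈41.994⌉ = 42 payments; the last is €167.93.
Total paid = 41·€169.00 + €167.93 = €7,096.93.
Total interest = total paid − principal = €7,096.93 − €4,500.00 = €2,596.93.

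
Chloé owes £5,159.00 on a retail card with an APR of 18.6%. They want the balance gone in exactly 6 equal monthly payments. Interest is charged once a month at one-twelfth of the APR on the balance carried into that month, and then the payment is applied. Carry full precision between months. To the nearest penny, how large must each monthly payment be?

£907.08

Monthly rate r = 18.6%/12 = 1.55% = 0.0155.
Level-payment amortization: P = B₀·r / (1 − (1+r)^(−n)) = 5159.00·0.0155 / (1 − 1.0155^(−6)).
Denominator 1 − (1+r)^(−6) = 0.0881562335.
P = 79.9645 / 0.0881562335 ≈ 907.08.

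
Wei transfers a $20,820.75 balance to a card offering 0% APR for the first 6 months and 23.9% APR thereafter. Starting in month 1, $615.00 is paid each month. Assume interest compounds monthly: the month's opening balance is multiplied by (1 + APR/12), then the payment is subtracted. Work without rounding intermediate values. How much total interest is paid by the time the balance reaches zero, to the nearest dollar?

$8,104

Promo months 1–6 at r₀ = 0%/12 = 0; months 7+ at r₁ = 23.9%/12 = 0.0199167.
After month 6 (no interest yet): B = $20,820.75 − 6·$615.00 = $17,130.75.
Then at r₁ with $615.00/mo: n₂ = −ln(1 − r₁·B/P)/ln(1+r₁) ≈ 41.03 → 42 more payments.
Total paid = 47·$615.00 + $19.54 = $28,924.54; interest = $28,924.54 − $20,820.75 = $8,103.79.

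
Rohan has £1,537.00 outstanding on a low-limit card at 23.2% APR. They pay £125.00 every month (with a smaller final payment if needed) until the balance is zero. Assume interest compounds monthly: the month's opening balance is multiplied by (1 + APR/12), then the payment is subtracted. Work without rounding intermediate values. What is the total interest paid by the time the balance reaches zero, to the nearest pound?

Monthly rate r = 23.2%/12 = 1.93333% = 0.0193333.
Payoff takes n = ⌈−ln(1 − rB₀/P)/ln(1+r)⌉ = ⌈14.176⌉ = 15 payments; the last is £22.12.
Total paid = 14·£125.00 + £22.12 = £1,772.12.
Total interest = total paid − principal = £1,772.12 − £1,537.00 = £235.12.

£235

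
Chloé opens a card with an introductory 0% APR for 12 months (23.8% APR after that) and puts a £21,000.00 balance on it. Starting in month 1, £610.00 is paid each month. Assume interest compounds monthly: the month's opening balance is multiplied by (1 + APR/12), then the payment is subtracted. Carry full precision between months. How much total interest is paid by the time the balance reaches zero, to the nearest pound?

Promo months 1–12 at r₀ = 0%/12 = 0; months 13+ at r₁ = 23.8%/12 = 0.0198333.
After month 12 (no interest yet): B = £21,000.00 − 12·£610.00 = £13,680.00.
Then at r₁ with £610.00/mo: n₂ = −ln(1 − r₁·B/P)/ln(1+r₁) ≈ 29.96 → 30 more payments.
Total paid = 41·£610.00 + £586.21 = £25,596.21; interest = £25,596.21 − £21,000.00 = £4,596.21.

£4,596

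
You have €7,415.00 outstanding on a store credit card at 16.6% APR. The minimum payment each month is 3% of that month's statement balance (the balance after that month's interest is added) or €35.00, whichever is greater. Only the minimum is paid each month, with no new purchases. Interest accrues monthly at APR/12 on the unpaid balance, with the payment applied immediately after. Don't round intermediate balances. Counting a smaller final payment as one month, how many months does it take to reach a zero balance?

156 months

Monthly rate r = 16.6%/12 = 1.38333% = 0.0138333.
While 3% of the post-interest balance exceeds €35.00, each month B ← (B·(1+r))·(1 − 0.03), i.e. B shrinks by the factor (1+r)·0.97 = 0.98342.
This holds for months 1–112. Entering month 113 the balance is €1,139.73; 3% of the post-interest balance is now below €35.00, so the flat €35.00 minimum applies from here.
From month 113 a fixed €35.00 at rate r clears €1,139.73 in 44 more payments. Total: 112 + 44 = 156 months.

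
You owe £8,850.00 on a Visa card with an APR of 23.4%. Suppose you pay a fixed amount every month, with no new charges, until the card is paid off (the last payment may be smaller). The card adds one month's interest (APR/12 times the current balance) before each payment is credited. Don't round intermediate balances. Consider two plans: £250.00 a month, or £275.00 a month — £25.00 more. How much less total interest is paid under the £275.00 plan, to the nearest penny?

Monthly rate r = 23.4%/12 = 1.95% = 0.0195.
At £250.00/mo: n = ⌈−ln(1 − rB₀/P)/ln(1+r)⌉ = 61 payments (last £174.14); total interest = total paid − £8,850.00 = £6,324.14.
At £275.00/mo: 52 payments (last £38.95); total interest £5,213.95.
Interest saved = £6,324.14 − £5,213.95 = £1,110.19.

£1,110.19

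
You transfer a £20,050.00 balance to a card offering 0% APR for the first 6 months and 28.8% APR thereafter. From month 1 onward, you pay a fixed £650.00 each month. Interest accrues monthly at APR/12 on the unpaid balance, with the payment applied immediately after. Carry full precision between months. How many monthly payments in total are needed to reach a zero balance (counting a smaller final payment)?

45 payments

Promo months 1–6 at r₀ = 0%/12 = 0; months 7+ at r₁ = 28.8%/12 = 0.024.
After month 6 (no interest yet): B = £20,050.00 − 6·£650.00 = £16,150.00.
Then at r₁ with £650.00/mo: n₂ = −ln(1 − r₁·B/P)/ln(1+r₁) ≈ 38.25 → 39 more payments.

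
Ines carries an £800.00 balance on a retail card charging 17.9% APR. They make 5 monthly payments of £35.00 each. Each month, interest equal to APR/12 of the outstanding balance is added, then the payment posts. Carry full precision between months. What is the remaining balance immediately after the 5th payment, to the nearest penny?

£681.17

Monthly rate r = 17.9%/12 = 1.49167% = 0.0149167.
Each month: B ← B·(1+r) − £35.00.
Month 1: interest £11.93; balance after payment £776.93.
Month 2: interest £11.59; balance after payment £753.52.
Month 3: interest £11.24; balance after payment £729.76.
Month 4: interest £10.89; balance after payment £705.65.
Month 5: interest £10.53; balance after payment £681.17.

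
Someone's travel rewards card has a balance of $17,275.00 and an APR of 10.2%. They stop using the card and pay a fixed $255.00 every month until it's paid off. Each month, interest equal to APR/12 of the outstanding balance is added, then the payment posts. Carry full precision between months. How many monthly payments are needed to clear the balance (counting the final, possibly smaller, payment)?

Monthly rate r = 10.2%/12 = 0.85% = 0.0085.
Recurrence: B ← B·(1+r) − $255.00.
Month 1: interest $146.84; balance after payment $17,166.84.
Month 2: interest $145.92; balance after payment $17,057.76.
Closed form: n = −ln(1 − rB₀/P)/ln(1+r) = −ln(0.42417)/ln(1.0085) ≈ 101.326, so the balance reaches zero during payment 102.

102 months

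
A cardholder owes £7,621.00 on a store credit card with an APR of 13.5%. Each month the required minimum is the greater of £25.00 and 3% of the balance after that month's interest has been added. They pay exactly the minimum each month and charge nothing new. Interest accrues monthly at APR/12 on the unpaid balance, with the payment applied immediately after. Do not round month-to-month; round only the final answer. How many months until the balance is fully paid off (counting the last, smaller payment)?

157 months

Monthly rate r = 13.5%/12 = 1.125% = 0.01125.
While 3% of the post-interest balance exceeds £25.00, each month B ← (B·(1+r))·(1 − 0.03), i.e. B shrinks by the factor (1+r)·0.97 = 0.98091.
This holds for months 1–116. Entering month 117 the balance is £814.94; 3% of the post-interest balance is now below £25.00, so the flat £25.00 minimum applies from here.
From month 117 a fixed £25.00 at rate r clears £814.94 in 41 more payments. Total: 116 + 41 = 157 months.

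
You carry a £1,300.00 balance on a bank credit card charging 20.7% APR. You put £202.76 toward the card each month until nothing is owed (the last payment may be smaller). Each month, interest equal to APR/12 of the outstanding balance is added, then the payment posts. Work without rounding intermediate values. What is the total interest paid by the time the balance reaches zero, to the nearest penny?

Monthly rate r = 20.7%/12 = 1.725% = 0.01725.
Payoff takes n = ⌈−ln(1 − rB₀/P)/ln(1+r)⌉ = ⌈6.853⌉ = 7 payments; the last is £173.18.
Total paid = 6·£202.76 + £173.18 = £1,389.74.
Total interest = total paid − principal = £1,389.74 − £1,300.00 = £89.74.

£89.74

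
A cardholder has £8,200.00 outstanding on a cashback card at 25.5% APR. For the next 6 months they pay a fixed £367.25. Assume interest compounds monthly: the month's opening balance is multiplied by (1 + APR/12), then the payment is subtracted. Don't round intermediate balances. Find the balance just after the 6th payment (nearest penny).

£6,978.71

Monthly rate r = 25.5%/12 = 2.125% = 0.02125.
Each month: B ← B·(1+r) − £367.25.
Month 1: interest £174.25; balance after payment £8,007.00.
Month 2: interest £170.15; balance after payment £7,809.90.
Month 3: interest £165.96; balance after payment £7,608.61.
Month 4: interest £161.68; balance after payment £7,403.04.
Month 5: interest £157.31; balance after payment £7,193.11.
Month 6: interest £152.85; balance after payment £6,978.71.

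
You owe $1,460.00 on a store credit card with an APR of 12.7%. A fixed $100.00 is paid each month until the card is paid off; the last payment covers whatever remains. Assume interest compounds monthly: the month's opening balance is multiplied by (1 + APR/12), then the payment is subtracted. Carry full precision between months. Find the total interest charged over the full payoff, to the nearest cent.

Monthly rate r = 12.7%/12 = 1.05833% = 0.0105833.
Payoff takes n = ⌈−ln(1 − rB₀/P)/ln(1+r)⌉ = ⌈15.943⌉ = 16 payments; the last is $94.36.
Total paid = 15·$100.00 + $94.36 = $1,594.36.
Total interest = total paid − principal = $1,594.36 − $1,460.00 = $134.36.

$134.36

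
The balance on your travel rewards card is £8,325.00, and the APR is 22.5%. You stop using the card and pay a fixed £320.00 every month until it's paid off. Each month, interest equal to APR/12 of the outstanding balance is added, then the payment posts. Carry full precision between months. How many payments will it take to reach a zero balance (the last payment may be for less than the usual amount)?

Monthly rate r = 22.5%/12 = 1.875% = 0.01875.
Recurrence: B ← B·(1+r) − £320.00.
Month 1: interest £156.09; balance after payment £8,161.09.
Month 2: interest £153.02; balance after payment £7,994.11.
Closed form: n = −ln(1 − rB₀/P)/ln(1+r) = −ln(0.51221)/ln(1.01875) ≈ 36.015, so the balance reaches zero during payment 37.

37 payments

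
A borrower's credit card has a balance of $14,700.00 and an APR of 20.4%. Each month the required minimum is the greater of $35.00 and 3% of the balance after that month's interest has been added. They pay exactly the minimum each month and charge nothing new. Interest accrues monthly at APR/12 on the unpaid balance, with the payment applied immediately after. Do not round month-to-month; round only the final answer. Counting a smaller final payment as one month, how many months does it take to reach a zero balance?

Monthly rate r = 20.4%/12 = 1.7% = 0.017.
While 3% of the post-interest balance exceeds $35.00, each month B ← (B·(1+r))·(1 − 0.03), i.e. B shrinks by the factor (1+r)·0.97 = 0.98649.
This holds for months 1–188. Entering month 189 the balance is $1,139.57; 3% of the post-interest balance is now below $35.00, so the flat $35.00 minimum applies from here.
From month 189 a fixed $35.00 at rate r clears $1,139.57 in 48 more payments. Total: 188 + 48 = 236 months.

236 months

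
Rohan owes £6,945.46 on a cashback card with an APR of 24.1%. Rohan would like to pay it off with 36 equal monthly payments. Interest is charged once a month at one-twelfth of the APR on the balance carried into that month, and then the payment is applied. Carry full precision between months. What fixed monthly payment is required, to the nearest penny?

£272.86

Monthly rate r = 24.1%/12 = 2.00833% = 0.0200833.
Level-payment amortization: P = B₀·r / (1 − (1+r)^(−n)) = 6945.46·0.0200833 / (1 − 1.02008^(−36)).
Denominator 1 − (1+r)^(−36) = 0.511216505.
P = 139.488 / 0.511216505 ≈ 272.86.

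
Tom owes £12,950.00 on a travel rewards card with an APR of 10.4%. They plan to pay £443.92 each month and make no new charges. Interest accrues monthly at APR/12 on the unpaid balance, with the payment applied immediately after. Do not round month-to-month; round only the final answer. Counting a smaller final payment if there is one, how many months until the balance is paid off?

Monthly rate r = 10.4%/12 = 0.866667% = 0.00866667.
Recurrence: B ← B·(1+r) − £443.92.
Month 1: interest £112.23; balance after payment £12,618.31.
Month 2: interest £109.36; balance after payment £12,283.75.
Closed form: n = −ln(1 − rB₀/P)/ln(1+r) = −ln(0.74718)/ln(1.00867) ≈ 33.775, so the balance reaches zero during payment 34.

34 months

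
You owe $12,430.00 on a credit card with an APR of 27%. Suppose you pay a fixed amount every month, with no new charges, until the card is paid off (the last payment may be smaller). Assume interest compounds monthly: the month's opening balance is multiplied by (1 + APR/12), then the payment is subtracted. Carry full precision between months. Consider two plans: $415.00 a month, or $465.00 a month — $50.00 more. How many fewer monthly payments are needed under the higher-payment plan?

9 fewer payments

Monthly rate r = 27%/12 = 2.25% = 0.0225.
At $415.00/mo: n = ⌈−ln(1 − rB₀/P)/ln(1+r)⌉ = 51 payments (last $151.56); total interest = total paid − $12,430.00 = $8,471.56.
At $465.00/mo: 42 payments (last $161.07); total interest $6,796.07.
Payments saved = 51 − 42 = 9.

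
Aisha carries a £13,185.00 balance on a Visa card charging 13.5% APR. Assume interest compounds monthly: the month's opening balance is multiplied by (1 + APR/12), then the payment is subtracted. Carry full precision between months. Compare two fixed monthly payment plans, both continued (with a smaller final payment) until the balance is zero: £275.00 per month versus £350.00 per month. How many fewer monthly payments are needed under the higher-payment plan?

Monthly rate r = 13.5%/12 = 1.125% = 0.01125.
At £275.00/mo: n = ⌈−ln(1 − rB₀/P)/ln(1+r)⌉ = 70 payments (last £80.94); total interest = total paid − £13,185.00 = £5,870.94.
At £350.00/mo: 50 payments (last £98.46); total interest £4,063.46.
Payments saved = 70 − 50 = 20.

20 fewer payments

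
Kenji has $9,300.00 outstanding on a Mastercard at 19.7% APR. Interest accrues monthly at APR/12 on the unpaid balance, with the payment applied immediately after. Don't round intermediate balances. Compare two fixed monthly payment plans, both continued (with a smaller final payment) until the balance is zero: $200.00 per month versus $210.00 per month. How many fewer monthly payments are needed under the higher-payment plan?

Monthly rate r = 19.7%/12 = 1.64167% = 0.0164167.
At $200.00/mo: n = ⌈−ln(1 − rB₀/P)/ln(1+r)⌉ = 89 payments (last $102.87); total interest = total paid − $9,300.00 = $8,402.87.
At $210.00/mo: 80 payments (last $154.89); total interest $7,444.89.
Payments saved = 89 − 80 = 9.

9 fewer payments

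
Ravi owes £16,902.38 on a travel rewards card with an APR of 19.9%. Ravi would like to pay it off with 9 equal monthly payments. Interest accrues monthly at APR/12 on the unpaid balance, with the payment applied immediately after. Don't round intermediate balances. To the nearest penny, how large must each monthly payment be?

£2,037.18

Monthly rate r = 19.9%/12 = 1.65833% = 0.0165833.
Level-payment amortization: P = B₀·r / (1 − (1+r)^(−n)) = 16902.38·0.0165833 / (1 − 1.01658^(−9)).
Denominator 1 − (1+r)^(−9) = 0.137591293.
P = 280.298 / 0.137591293 ≈ 2037.18.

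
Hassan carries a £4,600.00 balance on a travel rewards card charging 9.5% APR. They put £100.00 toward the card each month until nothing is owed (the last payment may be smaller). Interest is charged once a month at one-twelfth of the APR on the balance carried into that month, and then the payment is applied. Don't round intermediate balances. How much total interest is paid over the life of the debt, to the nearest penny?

£1,142.52

Monthly rate r = 9.5%/12 = 0.791667% = 0.00791667.
Payoff takes n = ⌈−ln(1 − rB₀/P)/ln(1+r)⌉ = ⌈57.424⌉ = 58 payments; the last is £42.52.
Total paid = 57·£100.00 + £42.52 = £5,742.52.
Total interest = total paid − principal = £5,742.52 − £4,600.00 = £1,142.52.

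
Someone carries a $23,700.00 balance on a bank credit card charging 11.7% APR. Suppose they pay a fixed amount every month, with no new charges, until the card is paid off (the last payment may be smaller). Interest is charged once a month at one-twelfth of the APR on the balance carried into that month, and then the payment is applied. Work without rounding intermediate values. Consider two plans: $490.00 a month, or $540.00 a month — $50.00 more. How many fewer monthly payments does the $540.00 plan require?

Monthly rate r = 11.7%/12 = 0.975% = 0.00975.
At $490.00/mo: n = ⌈−ln(1 − rB₀/P)/ln(1+r)⌉ = 66 payments (last $363.38); total interest = total paid − $23,700.00 = $8,513.38.
At $540.00/mo: 58 payments (last $301.87); total interest $7,381.87.
Payments saved = 66 − 58 = 8.

8 fewer payments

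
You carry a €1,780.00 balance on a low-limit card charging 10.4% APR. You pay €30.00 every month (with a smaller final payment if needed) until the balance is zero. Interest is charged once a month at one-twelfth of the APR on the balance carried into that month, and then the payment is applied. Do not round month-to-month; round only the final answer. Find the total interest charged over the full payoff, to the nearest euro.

€730

Monthly rate r = 10.4%/12 = 0.866667% = 0.00866667.
Payoff takes n = ⌈−ln(1 − rB₀/P)/ln(1+r)⌉ = ⌈83.669⌉ = 84 payments; the last is €20.09.
Total paid = 83·€30.00 + €20.09 = €2,510.09.
Total interest = total paid − principal = €2,510.09 − €1,780.00 = €730.09.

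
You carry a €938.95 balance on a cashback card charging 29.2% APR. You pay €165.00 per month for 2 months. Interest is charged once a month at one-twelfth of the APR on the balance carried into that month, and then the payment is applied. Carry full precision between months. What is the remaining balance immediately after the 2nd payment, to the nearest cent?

Monthly rate r = 29.2%/12 = 2.43333% = 0.0243333.
Each month: B ← B·(1+r) − €165.00.
Month 1: interest €22.85; balance after payment €796.80.
Month 2: interest €19.39; balance after payment €651.19.

€651.19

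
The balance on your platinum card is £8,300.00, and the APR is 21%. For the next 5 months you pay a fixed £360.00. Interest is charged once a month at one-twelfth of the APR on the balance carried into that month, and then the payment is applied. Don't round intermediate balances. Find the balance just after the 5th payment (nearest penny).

Monthly rate r = 21%/12 = 1.75% = 0.0175.
Each month: B ← B·(1+r) − £360.00.
Month 1: interest £145.25; balance after payment £8,085.25.
Month 2: interest £141.49; balance after payment £7,866.74.
Month 3: interest £137.67; balance after payment £7,644.41.
Month 4: interest £133.78; balance after payment £7,418.19.
Month 5: interest £129.82; balance after payment £7,188.01.

£7,188.01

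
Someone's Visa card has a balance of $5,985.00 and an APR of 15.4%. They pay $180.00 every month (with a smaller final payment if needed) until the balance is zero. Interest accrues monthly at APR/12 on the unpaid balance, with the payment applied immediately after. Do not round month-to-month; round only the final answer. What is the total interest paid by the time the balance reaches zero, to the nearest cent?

Monthly rate r = 15.4%/12 = 1.28333% = 0.0128333.
Payoff takes n = ⌈−ln(1 − rB₀/P)/ln(1+r)⌉ = ⌈43.630⌉ = 44 payments; the last is $113.73.
Total paid = 43·$180.00 + $113.73 = $7,853.73.
Total interest = total paid − principal = $7,853.73 − $5,985.00 = $1,868.73.

$1,868.73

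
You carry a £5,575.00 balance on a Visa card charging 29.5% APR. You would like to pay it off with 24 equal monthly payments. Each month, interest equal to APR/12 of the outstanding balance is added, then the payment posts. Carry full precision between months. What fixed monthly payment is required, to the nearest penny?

£310.28

Monthly rate r = 29.5%/12 = 2.45833% = 0.0245833.
Level-payment amortization: P = B₀·r / (1 − (1+r)^(−n)) = 5575.00·0.0245833 / (1 − 1.02458^(−24)).
Denominator 1 − (1+r)^(−24) = 0.441703235.
P = 137.052 / 0.441703235 ≈ 310.28.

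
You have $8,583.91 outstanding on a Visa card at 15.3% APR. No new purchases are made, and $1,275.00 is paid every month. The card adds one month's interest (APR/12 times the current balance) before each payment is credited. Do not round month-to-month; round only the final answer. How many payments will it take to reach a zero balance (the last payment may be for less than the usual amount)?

Monthly rate r = 15.3%/12 = 1.275% = 0.01275.
Recurrence: B ← B·(1+r) − $1,275.00.
Month 1: interest $109.44; balance after payment $7,418.35.
Month 2: interest $94.58; balance after payment $6,237.94.
Closed form: n = −ln(1 − rB₀/P)/ln(1+r) = −ln(0.91416)/ln(1.01275) ≈ 7.084, so the balance reaches zero during payment 8.

8 months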